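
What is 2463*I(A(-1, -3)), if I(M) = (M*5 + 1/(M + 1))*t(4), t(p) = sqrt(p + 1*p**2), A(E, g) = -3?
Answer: -76353*sqrt(5) ≈ -1.7073e+5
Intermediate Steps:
t(p) = sqrt(p + p**2)
I(M) = 2*sqrt(5)*(1/(1 + M) + 5*M) (I(M) = (M*5 + 1/(M + 1))*sqrt(4*(1 + 4)) = (5*M + 1/(1 + M))*sqrt(4*5) = (1/(1 + M) + 5*M)*sqrt(20) = (1/(1 + M) + 5*M)*(2*sqrt(5)) = 2*sqrt(5)*(1/(1 + M) + 5*M))
2463*I(A(-1, -3)) = 2463*(sqrt(5)*(2 + 10*(-3) + 10*(-3)**2)/(1 - 3)) = 2463*(sqrt(5)*(2 - 30 + 10*9)/(-2)) = 2463*(sqrt(5)*(-1/2)*(2 - 30 + 90)) = 2463*(sqrt(5)*(-1/2)*62) = 2463*(-31*sqrt(5)) = -76353*sqrt(5)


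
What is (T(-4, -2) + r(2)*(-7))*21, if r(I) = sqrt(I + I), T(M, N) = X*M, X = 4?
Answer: -630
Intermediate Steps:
T(M, N) = 4*M
r(I) = sqrt(2)*sqrt(I) (r(I) = sqrt(2*I) = sqrt(2)*sqrt(I))
(T(-4, -2) + r(2)*(-7))*21 = (4*(-4) + (sqrt(2)*sqrt(2))*(-7))*21 = (-16 + 2*(-7))*21 = (-16 - 14)*21 = -30*21 = -630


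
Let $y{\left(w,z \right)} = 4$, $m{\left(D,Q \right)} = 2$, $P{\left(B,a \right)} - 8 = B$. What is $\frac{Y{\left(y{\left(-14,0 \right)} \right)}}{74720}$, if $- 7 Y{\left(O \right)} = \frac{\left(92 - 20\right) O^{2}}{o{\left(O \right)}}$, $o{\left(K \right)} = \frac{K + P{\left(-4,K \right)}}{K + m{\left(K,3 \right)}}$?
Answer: $- \frac{27}{16345} \approx -0.0016519$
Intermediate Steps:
$P{\left(B,a \right)} = 8 + B$
$o{\left(K \right)} = \frac{4 + K}{2 + K}$ ($o{\left(K \right)} = \frac{K + \left(8 - 4\right)}{K + 2} = \frac{K + 4}{2 + K} = \frac{4 + K}{2 + K}$)
$Y{\left(O \right)} = - \frac{72 O^{2} \left(2 + O\right)}{7 \left(4 + O\right)}$ ($Y{\left(O \right)} = - \frac{\left(92 - 20\right) O^{2} \frac{1}{\frac{1}{2 + O} \left(4 + O\right)}}{7} = - \frac{\left(92 - 20\right) O^{2} \frac{2 + O}{4 + O}}{7} = - \frac{72 O^{2} \frac{2 + O}{4 + O}}{7} = - \frac{72 O^{2} \frac{1}{4 + O} \left(2 + O\right)}{7} = - \frac{72 O^{2} \left(2 + O\right)}{7 \left(4 + O\right)}$)
$\frac{Y{\left(y{\left(-14,0 \right)} \right)}}{74720} = \frac{\frac{72}{7} \cdot 4^{2} \frac{1}{4 + 4} \left(-2 - 4\right)}{74720} = \frac{72}{7} \cdot 16 \cdot \frac{1}{8} \left(-2 - 4\right) \frac{1}{74720} = \frac{72}{7} \cdot 16 \cdot \frac{1}{8} \left(-6\right) \frac{1}{74720} = \left(- \frac{864}{7}\right) \frac{1}{74720} = - \frac{27}{16345}$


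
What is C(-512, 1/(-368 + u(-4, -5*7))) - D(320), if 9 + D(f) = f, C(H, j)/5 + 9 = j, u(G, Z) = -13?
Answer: -135641/381 ≈ -356.01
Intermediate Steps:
C(H, j) = -45 + 5*j
D(f) = -9 + f
C(-512, 1/(-368 + u(-4, -5*7))) - D(320) = (-45 + 5/(-368 - 13)) - (-9 + 320) = (-45 + 5/(-381)) - 1*311 = (-45 + 5*(-1/381)) - 311 = (-45 - 5/381) - 311 = -17150/381 - 311 = -135641/381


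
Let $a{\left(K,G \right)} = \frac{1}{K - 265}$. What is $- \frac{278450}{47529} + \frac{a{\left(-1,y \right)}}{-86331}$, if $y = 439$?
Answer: $- \frac{2131446187057}{363819380778} \approx -5.8585$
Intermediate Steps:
$a{\left(K,G \right)} = \frac{1}{-265 + K}$
$- \frac{278450}{47529} + \frac{a{\left(-1,y \right)}}{-86331} = - \frac{278450}{47529} + \frac{1}{\left(-265 - 1\right) \left(-86331\right)} = \left(-278450\right) \frac{1}{47529} + \frac{1}{-266} \left(- \frac{1}{86331}\right) = - \frac{278450}{47529} - - \frac{1}{22964046} = - \frac{278450}{47529} + \frac{1}{22964046} = - \frac{2131446187057}{363819380778}$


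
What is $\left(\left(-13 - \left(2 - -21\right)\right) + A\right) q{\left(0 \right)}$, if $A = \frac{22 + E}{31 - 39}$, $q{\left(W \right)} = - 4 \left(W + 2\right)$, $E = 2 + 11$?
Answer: $323$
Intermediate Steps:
$E = 13$
$q{\left(W \right)} = -8 - 4 W$ ($q{\left(W \right)} = - 4 \left(2 + W\right) = -8 - 4 W$)
$A = - \frac{35}{8}$ ($A = \frac{22 + 13}{31 - 39} = \frac{35}{-8} = 35 \left(- \frac{1}{8}\right) = - \frac{35}{8} \approx -4.375$)
$\left(\left(-13 - \left(2 - -21\right)\right) + A\right) q{\left(0 \right)} = \left(\left(-13 - \left(2 - -21\right)\right) - \frac{35}{8}\right) \left(-8 - 0\right) = \left(\left(-13 - \left(2 + 21\right)\right) - \frac{35}{8}\right) \left(-8 + 0\right) = \left(\left(-13 - 23\right) - \frac{35}{8}\right) \left(-8\right) = \left(-36 - \frac{35}{8}\right) \left(-8\right) = \left(- \frac{323}{8}\right) \left(-8\right) = 323$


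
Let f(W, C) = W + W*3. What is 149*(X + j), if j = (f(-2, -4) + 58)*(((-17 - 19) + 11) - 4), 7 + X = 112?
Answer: -200405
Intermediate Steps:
X = 105 (X = -7 + 112 = 105)
f(W, C) = 4*W (f(W, C) = W + 3*W = 4*W)
j = -1450 (j = (4*(-2) + 58)*(((-17 - 19) + 11) - 4) = (-8 + 58)*((-36 + 11) - 4) = 50*(-25 - 4) = 50*(-29) = -1450)
149*(X + j) = 149*(105 - 1450) = 149*(-1345) = -200405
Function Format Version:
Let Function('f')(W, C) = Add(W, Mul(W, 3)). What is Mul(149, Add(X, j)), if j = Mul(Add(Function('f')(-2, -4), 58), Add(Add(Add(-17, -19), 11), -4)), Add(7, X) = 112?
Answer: -200405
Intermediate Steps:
X = 105 (X = Add(-7, 112) = 105)
Function('f')(W, C) = Mul(4, W) (Function('f')(W, C) = Add(W, Mul(3, W)) = Mul(4, W))
j = -1450 (j = Mul(Add(Mul(4, -2), 58), Add(Add(Add(-17, -19), 11), -4)) = Mul(Add(-8, 58), Add(Add(-36, 11), -4)) = Mul(50, Add(-25, -4)) = Mul(50, -29) = -1450)
Mul(149, Add(X, j)) = Mul(149, Add(105, -1450)) = Mul(149, -1345) = -200405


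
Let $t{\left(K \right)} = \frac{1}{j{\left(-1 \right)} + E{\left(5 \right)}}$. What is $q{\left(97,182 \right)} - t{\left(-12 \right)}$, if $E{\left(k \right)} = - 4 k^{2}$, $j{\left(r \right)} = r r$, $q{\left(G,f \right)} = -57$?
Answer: $- \frac{5642}{99} \approx -56.99$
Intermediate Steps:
$j{\left(r \right)} = r^{2}$
$t{\left(K \right)} = - \frac{1}{99}$ ($t{\left(K \right)} = \frac{1}{\left(-1\right)^{2} - 4 \cdot 5^{2}} = \frac{1}{1 - 100} = \frac{1}{-99} = - \frac{1}{99}$)
$q{\left(97,182 \right)} - t{\left(-12 \right)} = -57 - - \frac{1}{99} = -57 + \frac{1}{99} = - \frac{5642}{99}$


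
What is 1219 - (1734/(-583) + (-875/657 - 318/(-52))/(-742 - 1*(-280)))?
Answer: 511119328273/418269852 ≈ 1222.0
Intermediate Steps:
1219 - (1734/(-583) + (-875/657 - 318/(-52))/(-742 - 1*(-280))) = 1219 - (1734*(-1/583) + (-875*1/657 - 318*(-1/52))/(-742 + 280)) = 1219 - (-1734/583 + (-875/657 + 159/26)/(-462)) = 1219 - (-1734/583 + (81713/17082)*(-1/462)) = 1219 - (-1734/583 - 81713/7891884) = 1219 - 1*(-1248378685/418269852) = 1219 + 1248378685/418269852 = 511119328273/418269852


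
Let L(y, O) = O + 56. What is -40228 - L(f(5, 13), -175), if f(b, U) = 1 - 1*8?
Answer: -40109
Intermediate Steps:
f(b, U) = -7 (f(b, U) = 1 - 8 = -7)
L(y, O) = 56 + O
-40228 - L(f(5, 13), -175) = -40228 - (56 - 175) = -40228 - 1*(-119) = -40228 + 119 = -40109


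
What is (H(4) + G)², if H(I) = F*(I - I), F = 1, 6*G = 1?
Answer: 1/36 ≈ 0.027778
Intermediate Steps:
G = ⅙ (G = (⅙)*1 = ⅙ ≈ 0.16667)
H(I) = 0 (H(I) = 1*(I - I) = 1*0 = 0)
(H(4) + G)² = (0 + ⅙)² = (⅙)² = 1/36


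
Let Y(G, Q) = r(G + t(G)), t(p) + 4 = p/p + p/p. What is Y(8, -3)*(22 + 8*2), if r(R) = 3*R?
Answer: 684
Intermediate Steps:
t(p) = -2 (t(p) = -4 + (p/p + p/p) = -4 + (1 + 1) = -4 + 2 = -2)
Y(G, Q) = -6 + 3*G (Y(G, Q) = 3*(G - 2) = 3*(-2 + G) = -6 + 3*G)
Y(8, -3)*(22 + 8*2) = (-6 + 3*8)*(22 + 8*2) = (-6 + 24)*(22 + 16) = 18*38 = 684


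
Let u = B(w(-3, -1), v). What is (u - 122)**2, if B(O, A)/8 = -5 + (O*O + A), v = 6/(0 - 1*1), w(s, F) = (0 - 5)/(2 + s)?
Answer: 100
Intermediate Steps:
w(s, F) = -5/(2 + s)
v = -6 (v = 6/(0 - 1) = 6/(-1) = 6*(-1) = -6)
B(O, A) = -40 + 8*A + 8*O**2 (B(O, A) = 8*(-5 + (O*O + A)) = 8*(-5 + (O**2 + A)) = 8*(-5 + (A + O**2)) = 8*(-5 + A + O**2) = -40 + 8*A + 8*O**2)
u = 112 (u = -40 + 8*(-6) + 8*(-5/(2 - 3))**2 = -40 - 48 + 8*(-5/(-1))**2 = -40 - 48 + 8*(-5*(-1))**2 = -40 - 48 + 8*5**2 = -40 - 48 + 8*25 = -40 - 48 + 200 = 112)
(u - 122)**2 = (112 - 122)**2 = (-10)**2 = 100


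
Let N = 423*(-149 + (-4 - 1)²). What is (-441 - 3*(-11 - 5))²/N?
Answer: -17161/5828 ≈ -2.9446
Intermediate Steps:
N = -52452 (N = 423*(-149 + (-5)²) = 423*(-149 + 25) = 423*(-124) = -52452)
(-441 - 3*(-11 - 5))²/N = (-441 - 3*(-11 - 5))²/(-52452) = (-441 - 3*(-16))²*(-1/52452) = (-441 + 48)²*(-1/52452) = (-393)²*(-1/52452) = 154449*(-1/52452) = -17161/5828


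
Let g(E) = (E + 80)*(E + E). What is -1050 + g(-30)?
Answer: -4050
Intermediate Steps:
g(E) = 2*E*(80 + E) (g(E) = (80 + E)*(2*E) = 2*E*(80 + E))
-1050 + g(-30) = -1050 + 2*(-30)*(80 - 30) = -1050 + 2*(-30)*50 = -1050 - 3000 = -4050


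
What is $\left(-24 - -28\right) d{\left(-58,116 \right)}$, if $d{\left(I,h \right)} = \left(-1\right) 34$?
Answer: $-136$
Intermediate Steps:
$d{\left(I,h \right)} = -34$
$\left(-24 - -28\right) d{\left(-58,116 \right)} = \left(-24 - -28\right) \left(-34\right) = \left(-24 + 28\right) \left(-34\right) = 4 \left(-34\right) = -136$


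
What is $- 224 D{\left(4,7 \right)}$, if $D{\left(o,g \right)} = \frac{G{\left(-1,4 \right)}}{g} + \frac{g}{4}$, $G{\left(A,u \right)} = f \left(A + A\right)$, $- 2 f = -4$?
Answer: $-264$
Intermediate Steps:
$f = 2$ ($f = \left(- \frac{1}{2}\right) \left(-4\right) = 2$)
$G{\left(A,u \right)} = 4 A$ ($G{\left(A,u \right)} = 2 \left(A + A\right) = 2 \cdot 2 A = 4 A$)
$D{\left(o,g \right)} = - \frac{4}{g} + \frac{g}{4}$ ($D{\left(o,g \right)} = \frac{4 \left(-1\right)}{g} + \frac{g}{4} = - \frac{4}{g} + g \frac{1}{4} = - \frac{4}{g} + \frac{g}{4}$)
$- 224 D{\left(4,7 \right)} = - 224 \left(- \frac{4}{7} + \frac{1}{4} \cdot 7\right) = - 224 \left(\left(-4\right) \frac{1}{7} + \frac{7}{4}\right) = - 224 \left(- \frac{4}{7} + \frac{7}{4}\right) = \left(-224\right) \frac{33}{28} = -264$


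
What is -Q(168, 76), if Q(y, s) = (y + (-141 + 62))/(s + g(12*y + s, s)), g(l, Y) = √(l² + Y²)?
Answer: 1691/1094116 - 89*√273890/1094116 ≈ -0.041026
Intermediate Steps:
g(l, Y) = √(Y² + l²)
Q(y, s) = (-79 + y)/(s + √(s² + (s + 12*y)²)) (Q(y, s) = (y + (-141 + 62))/(s + √(s² + (12*y + s)²)) = (y - 79)/(s + √(s² + (s + 12*y)²)) = (-79 + y)/(s + √(s² + (s + 12*y)²)))
-Q(168, 76) = -(-79 + 168)/(76 + √(76² + (76 + 12*168)²)) = -89/(76 + √(5776 + (76 + 2016)²)) = -89/(76 + √(5776 + 2092²)) = -89/(76 + √(5776 + 4376464)) = -89/(76 + √4382240) = -89/(76 + 4*√273890)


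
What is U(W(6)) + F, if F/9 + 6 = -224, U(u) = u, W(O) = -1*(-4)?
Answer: -2066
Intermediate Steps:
W(O) = 4
F = -2070 (F = -54 + 9*(-224) = -54 - 2016 = -2070)
U(W(6)) + F = 4 - 2070 = -2066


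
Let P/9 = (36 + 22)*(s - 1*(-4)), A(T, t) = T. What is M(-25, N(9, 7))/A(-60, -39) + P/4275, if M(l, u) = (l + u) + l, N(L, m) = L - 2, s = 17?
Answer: 18701/5700 ≈ 3.2809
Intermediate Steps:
N(L, m) = -2 + L
M(l, u) = u + 2*l
P = 10962 (P = 9*((36 + 22)*(17 - 1*(-4))) = 9*(58*(17 + 4)) = 9*(58*21) = 9*1218 = 10962)
M(-25, N(9, 7))/A(-60, -39) + P/4275 = ((-2 + 9) + 2*(-25))/(-60) + 10962/4275 = (7 - 50)*(-1/60) + 10962*(1/4275) = -43*(-1/60) + 1218/475 = 43/60 + 1218/475 = 18701/5700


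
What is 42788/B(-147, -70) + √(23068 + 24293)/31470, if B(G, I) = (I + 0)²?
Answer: 10697/1225 + √47361/31470 ≈ 8.7392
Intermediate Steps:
B(G, I) = I²
42788/B(-147, -70) + √(23068 + 24293)/31470 = 42788/((-70)²) + √(23068 + 24293)/31470 = 42788/4900 + √47361*(1/31470) = 42788*(1/4900) + √47361/31470 = 10697/1225 + √47361/31470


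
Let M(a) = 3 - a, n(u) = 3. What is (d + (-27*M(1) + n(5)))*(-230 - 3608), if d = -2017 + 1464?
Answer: 2318152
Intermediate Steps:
d = -553
(d + (-27*M(1) + n(5)))*(-230 - 3608) = (-553 + (-27*(3 - 1*1) + 3))*(-230 - 3608) = (-553 + (-27*(3 - 1) + 3))*(-3838) = (-553 + (-27*2 + 3))*(-3838) = (-553 + (-54 + 3))*(-3838) = (-553 - 51)*(-3838) = -604*(-3838) = 2318152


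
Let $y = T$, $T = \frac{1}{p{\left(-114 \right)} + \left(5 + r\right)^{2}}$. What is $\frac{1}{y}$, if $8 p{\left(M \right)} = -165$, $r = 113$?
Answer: $\frac{111227}{8} \approx 13903.0$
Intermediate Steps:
$p{\left(M \right)} = - \frac{165}{8}$ ($p{\left(M \right)} = \frac{1}{8} \left(-165\right) = - \frac{165}{8}$)
$T = \frac{8}{111227}$ ($T = \frac{1}{- \frac{165}{8} + \left(5 + 113\right)^{2}} = \frac{1}{- \frac{165}{8} + 118^{2}} = \frac{1}{- \frac{165}{8} + 13924} = \frac{1}{\frac{111227}{8}} = \frac{8}{111227} \approx 7.1925 \cdot 10^{-5}$)
$y = \frac{8}{111227} \approx 7.1925 \cdot 10^{-5}$
$\frac{1}{y} = \frac{1}{\frac{8}{111227}} = \frac{111227}{8}$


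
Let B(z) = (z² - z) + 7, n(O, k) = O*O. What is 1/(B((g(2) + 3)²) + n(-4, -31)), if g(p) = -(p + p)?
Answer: 1/23 ≈ 0.043478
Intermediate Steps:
g(p) = -2*p
n(O, k) = O²
B(z) = 7 + z² - z
1/(B((g(2) + 3)²) + n(-4, -31)) = 1/((7 + ((-2*2 + 3)²)² - (-2*2 + 3)²) + (-4)²) = 1/((7 + ((-4 + 3)²)² - (-4 + 3)²) + 16) = 1/((7 + ((-1)²)² - 1*(-1)²) + 16) = 1/((7 + 1² - 1*1) + 16) = 1/((7 + 1 - 1) + 16) = 1/(7 + 16) = 1/23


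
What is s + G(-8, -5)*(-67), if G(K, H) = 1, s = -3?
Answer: -70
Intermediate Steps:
s + G(-8, -5)*(-67) = -3 + 1*(-67) = -3 - 67 = -70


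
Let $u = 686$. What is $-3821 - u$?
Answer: $-4507$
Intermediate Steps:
$-3821 - u = -3821 - 686 = -4507$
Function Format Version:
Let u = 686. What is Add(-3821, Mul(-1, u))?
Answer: -4507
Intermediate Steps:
Add(-3821, Mul(-1, u)) = Add(-3821, Mul(-1, 686)) = Add(-3821, -686) = -4507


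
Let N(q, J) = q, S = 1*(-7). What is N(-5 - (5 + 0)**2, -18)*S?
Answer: 210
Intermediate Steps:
S = -7
N(-5 - (5 + 0)**2, -18)*S = (-5 - (5 + 0)**2)*(-7) = (-5 - 1*5**2)*(-7) = (-5 - 1*25)*(-7) = (-5 - 25)*(-7) = -30*(-7) = 210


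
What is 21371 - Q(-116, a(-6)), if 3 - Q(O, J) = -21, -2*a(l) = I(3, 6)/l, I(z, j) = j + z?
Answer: 21347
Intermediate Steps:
a(l) = -9/(2*l) (a(l) = -(6 + 3)/(2*l) = -9/(2*l))
Q(O, J) = 24 (Q(O, J) = 3 - 1*(-21) = 3 + 21 = 24)
21371 - Q(-116, a(-6)) = 21371 - 1*24 = 21371 - 24 = 21347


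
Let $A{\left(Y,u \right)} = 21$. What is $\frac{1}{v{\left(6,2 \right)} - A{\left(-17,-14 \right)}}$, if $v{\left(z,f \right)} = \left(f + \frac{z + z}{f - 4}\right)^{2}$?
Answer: $- \frac{1}{5} \approx -0.2$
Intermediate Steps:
$v{\left(z,f \right)} = \left(f + \frac{2 z}{-4 + f}\right)^{2}$
$\frac{1}{v{\left(6,2 \right)} - A{\left(-17,-14 \right)}} = \frac{1}{\frac{\left(2^{2} - 8 + 2 \cdot 6\right)^{2}}{\left(-4 + 2\right)^{2}} - 21} = \frac{1}{\frac{\left(4 - 8 + 12\right)^{2}}{4} - 21} = \frac{1}{\frac{8^{2}}{4} - 21} = \frac{1}{\frac{1}{4} \cdot 64 - 21} = \frac{1}{16 - 21} = \frac{1}{-5} = - \frac{1}{5}$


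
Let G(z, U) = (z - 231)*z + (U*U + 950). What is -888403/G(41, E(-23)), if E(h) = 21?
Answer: 888403/6399 ≈ 138.83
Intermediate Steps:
G(z, U) = 950 + U² + z*(-231 + z) (G(z, U) = (-231 + z)*z + (U² + 950) = z*(-231 + z) + (950 + U²) = 950 + U² + z*(-231 + z))
-888403/G(41, E(-23)) = -888403/(950 + 21² + 41² - 231*41) = -888403/(950 + 441 + 1681 - 9471) = -888403/(-6399) = -888403*(-1/6399) = 888403/6399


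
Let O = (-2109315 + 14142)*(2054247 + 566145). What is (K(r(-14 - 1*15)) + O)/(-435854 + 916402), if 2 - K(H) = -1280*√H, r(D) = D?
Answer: -2745087283907/240274 + 320*I*√29/120137 ≈ -1.1425e+7 + 0.014344*I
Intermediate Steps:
K(H) = 2 + 1280*√H (K(H) = 2 - (-1280)*√H = 2 + 1280*√H)
O = -5490174567816 (O = -2095173*2620392 = -5490174567816)
(K(r(-14 - 1*15)) + O)/(-435854 + 916402) = ((2 + 1280*√(-14 - 1*15)) - 5490174567816)/(-435854 + 916402) = ((2 + 1280*√(-14 - 15)) - 5490174567816)/480548 = ((2 + 1280*√(-29)) - 5490174567816)*(1/480548) = ((2 + 1280*(I*√29)) - 5490174567816)*(1/480548) = ((2 + 1280*I*√29) - 5490174567816)*(1/480548) = (-5490174567814 + 1280*I*√29)*(1/480548) = -2745087283907/240274 + 320*I*√29/120137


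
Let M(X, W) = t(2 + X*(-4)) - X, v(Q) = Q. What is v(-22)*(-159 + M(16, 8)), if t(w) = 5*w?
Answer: 10670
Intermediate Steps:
M(X, W) = 10 - 21*X (M(X, W) = 5*(2 + X*(-4)) - X = 5*(2 - 4*X) - X = (10 - 20*X) - X = 10 - 21*X)
v(-22)*(-159 + M(16, 8)) = -22*(-159 + (10 - 21*16)) = -22*(-159 + (10 - 336)) = -22*(-159 - 326) = -22*(-485) = 10670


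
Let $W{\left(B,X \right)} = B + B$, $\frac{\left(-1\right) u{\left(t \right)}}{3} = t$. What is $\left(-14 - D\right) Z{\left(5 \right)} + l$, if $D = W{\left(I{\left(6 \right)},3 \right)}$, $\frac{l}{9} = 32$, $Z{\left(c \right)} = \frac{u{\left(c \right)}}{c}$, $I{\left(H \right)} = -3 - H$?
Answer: $276$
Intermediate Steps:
$u{\left(t \right)} = - 3 t$
$W{\left(B,X \right)} = 2 B$
$Z{\left(c \right)} = -3$ ($Z{\left(c \right)} = \frac{\left(-3\right) c}{c} = -3$)
$l = 288$ ($l = 9 \cdot 32 = 288$)
$D = -18$ ($D = 2 \left(-3 - 6\right) = 2 \left(-9\right) = -18$)
$\left(-14 - D\right) Z{\left(5 \right)} + l = \left(-14 - -18\right) \left(-3\right) + 288 = \left(-14 + 18\right) \left(-3\right) + 288 = 4 \left(-3\right) + 288 = -12 + 288 = 276$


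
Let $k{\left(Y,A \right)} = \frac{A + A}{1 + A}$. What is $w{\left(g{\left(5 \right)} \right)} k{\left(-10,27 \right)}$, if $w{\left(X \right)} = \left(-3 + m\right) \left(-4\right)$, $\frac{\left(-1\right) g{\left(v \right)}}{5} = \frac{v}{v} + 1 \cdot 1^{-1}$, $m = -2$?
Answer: $\frac{270}{7} \approx 38.571$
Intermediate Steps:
$k{\left(Y,A \right)} = \frac{2 A}{1 + A}$
$g{\left(v \right)} = -10$ ($g{\left(v \right)} = - 5 \left(\frac{v}{v} + 1 \cdot 1^{-1}\right) = - 5 \left(1 + 1 \cdot 1\right) = - 5 \left(1 + 1\right) = \left(-5\right) 2 = -10$)
$w{\left(X \right)} = 20$ ($w{\left(X \right)} = \left(-3 - 2\right) \left(-4\right) = \left(-5\right) \left(-4\right) = 20$)
$w{\left(g{\left(5 \right)} \right)} k{\left(-10,27 \right)} = 20 \cdot 2 \cdot 27 \frac{1}{1 + 27} = 20 \cdot 2 \cdot 27 \cdot \frac{1}{28} = 20 \cdot \frac{27}{14} = \frac{270}{7}$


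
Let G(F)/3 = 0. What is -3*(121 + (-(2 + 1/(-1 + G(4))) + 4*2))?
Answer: -384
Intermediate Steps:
G(F) = 0 (G(F) = 3*0 = 0)
-3*(121 + (-(2 + 1/(-1 + G(4))) + 4*2)) = -3*(121 + (-(2 + 1/(-1 + 0)) + 4*2)) = -3*(121 + (-(2 + 1/(-1)) + 8)) = -3*(121 + (-(2 - 1) + 8)) = -3*(121 + (-1*1 + 8)) = -3*(121 + (-1 + 8)) = -3*(121 + 7) = -3*128 = -384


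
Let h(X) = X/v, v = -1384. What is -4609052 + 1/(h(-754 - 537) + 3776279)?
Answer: -24088617678355820/5226371427 ≈ -4.6090e+6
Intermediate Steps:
h(X) = -X/1384 (h(X) = X/(-1384) = X*(-1/1384) = -X/1384)
-4609052 + 1/(h(-754 - 537) + 3776279) = -4609052 + 1/(-(-754 - 537)/1384 + 3776279) = -4609052 + 1/(-1/1384*(-1291) + 3776279) = -4609052 + 1/(1291/1384 + 3776279) = -4609052 + 1/(5226371427/1384) = -4609052 + 1384/5226371427 = -24088617678355820/5226371427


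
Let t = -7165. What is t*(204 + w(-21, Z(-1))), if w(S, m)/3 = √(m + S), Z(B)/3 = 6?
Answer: -1461660 - 21495*I*√3 ≈ -1.4617e+6 - 37230.0*I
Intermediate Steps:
Z(B) = 18 (Z(B) = 3*6 = 18)
w(S, m) = 3*√(S + m) (w(S, m) = 3*√(m + S) = 3*√(S + m))
t*(204 + w(-21, Z(-1))) = -7165*(204 + 3*√(-21 + 18)) = -7165*(204 + 3*√(-3)) = -7165*(204 + 3*(I*√3)) = -7165*(204 + 3*I*√3) = -1461660 - 21495*I*√3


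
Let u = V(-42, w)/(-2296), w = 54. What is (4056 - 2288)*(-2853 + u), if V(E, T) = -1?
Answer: -1447657627/287 ≈ -5.0441e+6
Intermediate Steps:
u = 1/2296 (u = -1/(-2296) = -1*(-1/2296) = 1/2296 ≈ 0.00043554)
(4056 - 2288)*(-2853 + u) = (4056 - 2288)*(-2853 + 1/2296) = 1768*(-6550487/2296) = -1447657627/287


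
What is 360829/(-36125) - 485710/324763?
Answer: -134730182277/11732063375 ≈ -11.484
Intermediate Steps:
360829/(-36125) - 485710/324763 = 360829*(-1/36125) - 485710*1/324763 = -360829/36125 - 485710/324763 = -134730182277/11732063375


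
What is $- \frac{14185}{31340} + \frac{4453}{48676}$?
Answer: $- \frac{13772801}{38137646} \approx -0.36113$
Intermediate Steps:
$- \frac{14185}{31340} + \frac{4453}{48676} = \left(-14185\right) \frac{1}{31340} + 4453 \cdot \frac{1}{48676} = - \frac{2837}{6268} + \frac{4453}{48676} = - \frac{13772801}{38137646}$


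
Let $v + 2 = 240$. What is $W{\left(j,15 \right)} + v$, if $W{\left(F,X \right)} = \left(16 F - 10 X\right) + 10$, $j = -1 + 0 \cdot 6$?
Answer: $82$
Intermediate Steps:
$v = 238$ ($v = -2 + 240 = 238$)
$j = -1$ ($j = -1 + 0 = -1$)
$W{\left(F,X \right)} = 10 - 10 X + 16 F$ ($W{\left(F,X \right)} = \left(- 10 X + 16 F\right) + 10 = 10 - 10 X + 16 F$)
$W{\left(j,15 \right)} + v = \left(10 - 150 + 16 \left(-1\right)\right) + 238 = \left(10 - 150 - 16\right) + 238 = -156 + 238 = 82$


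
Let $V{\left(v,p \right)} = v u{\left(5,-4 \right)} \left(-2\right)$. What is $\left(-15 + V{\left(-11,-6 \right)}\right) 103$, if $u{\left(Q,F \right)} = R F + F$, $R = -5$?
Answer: $34711$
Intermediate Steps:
$u{\left(Q,F \right)} = - 4 F$ ($u{\left(Q,F \right)} = - 5 F + F = - 4 F$)
$V{\left(v,p \right)} = - 32 v$ ($V{\left(v,p \right)} = v \left(\left(-4\right) \left(-4\right)\right) \left(-2\right) = v 16 \left(-2\right) = 16 v \left(-2\right) = - 32 v$)
$\left(-15 + V{\left(-11,-6 \right)}\right) 103 = \left(-15 - -352\right) 103 = \left(-15 + 352\right) 103 = 337 \cdot 103 = 34711$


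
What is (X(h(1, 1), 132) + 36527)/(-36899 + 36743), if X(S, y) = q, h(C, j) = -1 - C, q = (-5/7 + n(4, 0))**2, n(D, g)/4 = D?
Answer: -150106/637 ≈ -235.65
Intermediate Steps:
n(D, g) = 4*D
q = 11449/49 (q = (-5/7 + 4*4)**2 = (-5*1/7 + 16)**2 = (-5/7 + 16)**2 = (107/7)**2 = 11449/49 ≈ 233.65)
X(S, y) = 11449/49
(X(h(1, 1), 132) + 36527)/(-36899 + 36743) = (11449/49 + 36527)/(-36899 + 36743) = (1801272/49)/(-156) = (1801272/49)*(-1/156) = -150106/637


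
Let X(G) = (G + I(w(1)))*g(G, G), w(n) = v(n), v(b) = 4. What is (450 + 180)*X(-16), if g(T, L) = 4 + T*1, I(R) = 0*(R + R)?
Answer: 120960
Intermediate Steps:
w(n) = 4
I(R) = 0 (I(R) = 0*(2*R) = 0)
g(T, L) = 4 + T
X(G) = G*(4 + G) (X(G) = (G + 0)*(4 + G) = G*(4 + G))
(450 + 180)*X(-16) = (450 + 180)*(-16*(4 - 16)) = 630*(-16*(-12)) = 630*192 = 120960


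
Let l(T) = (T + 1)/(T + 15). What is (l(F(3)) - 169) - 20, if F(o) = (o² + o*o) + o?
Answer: -3391/18 ≈ -188.39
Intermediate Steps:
F(o) = o + 2*o² (F(o) = (o² + o²) + o = 2*o² + o = o + 2*o²)
l(T) = (1 + T)/(15 + T)
(l(F(3)) - 169) - 20 = ((1 + 3*(1 + 2*3))/(15 + 3*(1 + 2*3)) - 169) - 20 = ((1 + 3*(1 + 6))/(15 + 3*(1 + 6)) - 169) - 20 = ((1 + 3*7)/(15 + 3*7) - 169) - 20 = ((1 + 21)/(15 + 21) - 169) - 20 = (22/36 - 169) - 20 = ((1/36)*22 - 169) - 20 = (11/18 - 169) - 20 = -3031/18 - 20 = -3391/18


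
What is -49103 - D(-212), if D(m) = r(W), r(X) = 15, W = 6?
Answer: -49118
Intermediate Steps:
D(m) = 15
-49103 - D(-212) = -49103 - 1*15 = -49103 - 15 = -49118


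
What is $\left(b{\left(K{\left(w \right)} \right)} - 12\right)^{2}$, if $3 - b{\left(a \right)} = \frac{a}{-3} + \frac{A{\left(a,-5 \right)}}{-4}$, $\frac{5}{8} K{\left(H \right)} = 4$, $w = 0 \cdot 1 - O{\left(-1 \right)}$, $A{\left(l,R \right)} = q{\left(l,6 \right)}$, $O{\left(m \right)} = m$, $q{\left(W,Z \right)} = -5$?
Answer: $\frac{237169}{3600} \approx 65.88$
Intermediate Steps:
$A{\left(l,R \right)} = -5$
$w = 1$ ($w = 0 \cdot 1 - -1 = 0 + 1 = 1$)
$K{\left(H \right)} = \frac{32}{5}$ ($K{\left(H \right)} = \frac{8}{5} \cdot 4 = \frac{32}{5}$)
$b{\left(a \right)} = \frac{7}{4} + \frac{a}{3}$ ($b{\left(a \right)} = 3 - \left(\frac{a}{-3} - \frac{5}{-4}\right) = 3 - \left(a \left(- \frac{1}{3}\right) - - \frac{5}{4}\right) = 3 - \left(- \frac{a}{3} + \frac{5}{4}\right) = 3 - \left(\frac{5}{4} - \frac{a}{3}\right) = 3 + \left(- \frac{5}{4} + \frac{a}{3}\right) = \frac{7}{4} + \frac{a}{3}$)
$\left(b{\left(K{\left(w \right)} \right)} - 12\right)^{2} = \left(\left(\frac{7}{4} + \frac{1}{3} \cdot \frac{32}{5}\right) - 12\right)^{2} = \left(\left(\frac{7}{4} + \frac{32}{15}\right) - 12\right)^{2} = \left(\frac{233}{60} - 12\right)^{2} = \left(- \frac{487}{60}\right)^{2} = \frac{237169}{3600}$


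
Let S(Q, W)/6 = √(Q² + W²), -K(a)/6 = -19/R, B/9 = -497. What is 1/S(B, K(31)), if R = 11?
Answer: 11*√268994245/4841896410 ≈ 3.7260e-5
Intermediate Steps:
B = -4473 (B = 9*(-497) = -4473)
K(a) = 114/11 (K(a) = -(-114)/11 = -6*(-19/11) = 114/11)
S(Q, W) = 6*√(Q² + W²)
1/S(B, K(31)) = 1/(6*√((-4473)² + (114/11)²)) = 1/(6*√(20007729 + 12996/121)) = 1/(6*√(2420948205/121)) = 1/(6*(3*√268994245/11)) = 1/(18*√268994245/11) = 11*√268994245/4841896410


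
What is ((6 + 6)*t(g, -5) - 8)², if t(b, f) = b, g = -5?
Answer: 4624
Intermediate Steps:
((6 + 6)*t(g, -5) - 8)² = ((6 + 6)*(-5) - 8)² = (12*(-5) - 8)² = (-60 - 8)² = (-68)² = 4624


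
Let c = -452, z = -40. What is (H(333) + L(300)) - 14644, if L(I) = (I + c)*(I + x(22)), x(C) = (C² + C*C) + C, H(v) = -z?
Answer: -210684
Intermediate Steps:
H(v) = 40 (H(v) = -1*(-40) = 40)
x(C) = C + 2*C² (x(C) = (C² + C²) + C = 2*C² + C = C + 2*C²)
L(I) = (-452 + I)*(990 + I) (L(I) = (I - 452)*(I + 22*(1 + 2*22)) = (-452 + I)*(I + 22*(1 + 44)) = (-452 + I)*(I + 22*45) = (-452 + I)*(I + 990) = (-452 + I)*(990 + I))
(H(333) + L(300)) - 14644 = (40 + (-447480 + 300² + 538*300)) - 14644 = (40 + (-447480 + 90000 + 161400)) - 14644 = (40 - 196080) - 14644 = -196040 - 14644 = -210684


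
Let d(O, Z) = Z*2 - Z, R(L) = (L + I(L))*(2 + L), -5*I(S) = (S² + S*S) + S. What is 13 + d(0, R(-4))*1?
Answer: 161/5 ≈ 32.200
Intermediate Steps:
I(S) = -2*S²/5 - S/5 (I(S) = -((S² + S*S) + S)/5 = -((S² + S²) + S)/5 = -(2*S² + S)/5 = -(S + 2*S²)/5 = -2*S²/5 - S/5)
R(L) = (2 + L)*(L - L*(1 + 2*L)/5) (R(L) = (L - L*(1 + 2*L)/5)*(2 + L) = (2 + L)*(L - L*(1 + 2*L)/5))
d(O, Z) = Z (d(O, Z) = 2*Z - Z = Z)
13 + d(0, R(-4))*1 = 13 + ((⅖)*(-4)*(4 - 1*(-4)²))*1 = 13 + ((⅖)*(-4)*(4 - 1*16))*1 = 13 + ((⅖)*(-4)*(4 - 16))*1 = 13 + ((⅖)*(-4)*(-12))*1 = 13 + (96/5)*1 = 13 + 96/5 = 161/5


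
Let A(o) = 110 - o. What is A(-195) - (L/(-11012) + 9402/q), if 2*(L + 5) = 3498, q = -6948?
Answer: 977150909/3187974 ≈ 306.51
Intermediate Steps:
L = 1744 (L = -5 + (½)*3498 = -5 + 1749 = 1744)
A(-195) - (L/(-11012) + 9402/q) = (110 - 1*(-195)) - (1744/(-11012) + 9402/(-6948)) = (110 + 195) - (1744*(-1/11012) + 9402*(-1/6948)) = 305 - (-436/2753 - 1567/1158) = 305 - 1*(-4818839/3187974) = 305 + 4818839/3187974 = 977150909/3187974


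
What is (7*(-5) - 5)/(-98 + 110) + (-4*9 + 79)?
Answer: 119/3 ≈ 39.667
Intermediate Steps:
(7*(-5) - 5)/(-98 + 110) + (-4*9 + 79) = (-35 - 5)/12 + (-36 + 79) = -40*1/12 + 43 = -10/3 + 43 = 119/3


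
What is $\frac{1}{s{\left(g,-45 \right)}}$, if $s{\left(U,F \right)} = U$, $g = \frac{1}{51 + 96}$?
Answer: $147$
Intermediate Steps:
$g = \frac{1}{147} \approx 0.0068027$
$\frac{1}{s{\left(g,-45 \right)}} = \frac{1}{\frac{1}{147}} = 147$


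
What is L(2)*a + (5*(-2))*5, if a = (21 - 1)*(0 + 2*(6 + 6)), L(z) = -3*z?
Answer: -2930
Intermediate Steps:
a = 480 (a = 20*(0 + 2*12) = 20*(0 + 24) = 20*24 = 480)
L(2)*a + (5*(-2))*5 = -3*2*480 + (5*(-2))*5 = -6*480 - 10*5 = -2880 - 50 = -2930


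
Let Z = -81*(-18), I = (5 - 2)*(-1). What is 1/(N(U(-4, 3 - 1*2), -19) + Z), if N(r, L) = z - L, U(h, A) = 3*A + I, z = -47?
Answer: 1/1430 ≈ 0.00069930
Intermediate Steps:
I = -3 (I = 3*(-1) = -3)
U(h, A) = -3 + 3*A (U(h, A) = 3*A - 3 = -3 + 3*A)
N(r, L) = -47 - L
Z = 1458
1/(N(U(-4, 3 - 1*2), -19) + Z) = 1/((-47 - 1*(-19)) + 1458) = 1/((-47 + 19) + 1458) = 1/(-28 + 1458) = 1/1430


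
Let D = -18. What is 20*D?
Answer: -360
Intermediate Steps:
20*D = 20*(-18) = -360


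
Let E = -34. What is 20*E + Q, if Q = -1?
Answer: -681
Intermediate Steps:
20*E + Q = 20*(-34) - 1 = -680 - 1 = -681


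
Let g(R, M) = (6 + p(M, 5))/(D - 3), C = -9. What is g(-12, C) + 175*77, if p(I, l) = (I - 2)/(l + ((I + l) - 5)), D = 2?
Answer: 53865/4 ≈ 13466.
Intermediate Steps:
p(I, l) = (-2 + I)/(-5 + I + 2*l) (p(I, l) = (-2 + I)/(l + (-5 + I + l)) = (-2 + I)/(-5 + I + 2*l))
g(R, M) = -6 - (-2 + M)/(5 + M) (g(R, M) = (6 + (-2 + M)/(-5 + M + 2*5))/(2 - 3) = (6 + (-2 + M)/(-5 + M + 10))/(-1) = (6 + (-2 + M)/(5 + M))*(-1) = -6 - (-2 + M)/(5 + M))
g(-12, C) + 175*77 = 7*(-4 - 1*(-9))/(5 - 9) + 175*77 = 7*(-4 + 9)/(-4) + 13475 = 7*(-¼)*5 + 13475 = -35/4 + 13475 = 53865/4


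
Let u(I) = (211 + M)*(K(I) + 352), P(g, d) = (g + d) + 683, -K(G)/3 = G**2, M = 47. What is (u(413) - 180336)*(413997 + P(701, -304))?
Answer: -54835791754302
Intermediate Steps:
K(G) = -3*G**2
P(g, d) = 683 + d + g (P(g, d) = (d + g) + 683 = 683 + d + g)
u(I) = 90816 - 774*I**2 (u(I) = (211 + 47)*(-3*I**2 + 352) = 258*(352 - 3*I**2) = 90816 - 774*I**2)
(u(413) - 180336)*(413997 + P(701, -304)) = ((90816 - 774*413**2) - 180336)*(413997 + (683 - 304 + 701)) = ((90816 - 774*170569) - 180336)*(413997 + 1080) = ((90816 - 132020406) - 180336)*415077 = (-131929590 - 180336)*415077 = -132109926*415077 = -54835791754302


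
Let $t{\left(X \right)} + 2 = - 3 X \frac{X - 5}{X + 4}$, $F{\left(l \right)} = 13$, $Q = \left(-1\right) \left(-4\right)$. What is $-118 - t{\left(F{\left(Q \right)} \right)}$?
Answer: $- \frac{1660}{17} \approx -97.647$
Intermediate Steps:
$Q = 4$
$t{\left(X \right)} = -2 - \frac{3 X \left(-5 + X\right)}{4 + X}$ ($t{\left(X \right)} = -2 + - 3 X \frac{X - 5}{X + 4} = -2 + - 3 X \frac{-5 + X}{4 + X} = -2 - \frac{3 X \left(-5 + X\right)}{4 + X}$)
$-118 - t{\left(F{\left(Q \right)} \right)} = -118 - \frac{-8 - 3 \cdot 13^{2} + 13 \cdot 13}{4 + 13} = -118 - \frac{-8 - 507 + 169}{17} = -118 - \frac{1}{17} \left(-346\right) = -118 - - \frac{346}{17} = -118 + \frac{346}{17} = - \frac{1660}{17}$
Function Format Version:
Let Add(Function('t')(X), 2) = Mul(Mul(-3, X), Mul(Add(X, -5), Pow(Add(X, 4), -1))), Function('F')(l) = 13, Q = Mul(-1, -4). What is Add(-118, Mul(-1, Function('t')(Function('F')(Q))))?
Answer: Rational(-1660, 17) ≈ -97.647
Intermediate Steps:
Q = 4
Function('t')(X) = Add(-2, Mul(-3, X, Pow(Add(4, X), -1), Add(-5, X))) (Function('t')(X) = Add(-2, Mul(Mul(-3, X), Mul(Add(X, -5), Pow(Add(X, 4), -1)))) = Add(-2, Mul(Mul(-3, X), Mul(Add(-5, X), Pow(Add(4, X), -1)))) = Add(-2, Mul(Mul(-3, X), Mul(Pow(Add(4, X), -1), Add(-5, X)))) = Add(-2, Mul(-3, X, Pow(Add(4, X), -1), Add(-5, X))))
Add(-118, Mul(-1, Function('t')(Function('F')(Q)))) = Add(-118, Mul(-1, Mul(Pow(Add(4, 13), -1), Add(-8, Mul(-3, Pow(13, 2)), Mul(13, 13))))) = Add(-118, Mul(-1, Mul(Pow(17, -1), Add(-8, Mul(-3, 169), 169)))) = Add(-118, Mul(-1, Mul(Rational(1, 17), Add(-8, -507, 169)))) = Add(-118, Mul(-1, Mul(Rational(1, 17), -346))) = Add(-118, Mul(-1, Rational(-346, 17))) = Add(-118, Rational(346, 17)) = Rational(-1660, 17)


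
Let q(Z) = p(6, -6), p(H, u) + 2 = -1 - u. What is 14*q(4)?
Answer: 42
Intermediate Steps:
p(H, u) = -3 - u (p(H, u) = -2 + (-1 - u) = -3 - u)
q(Z) = 3 (q(Z) = -3 - 1*(-6) = -3 + 6 = 3)
14*q(4) = 14*3 = 42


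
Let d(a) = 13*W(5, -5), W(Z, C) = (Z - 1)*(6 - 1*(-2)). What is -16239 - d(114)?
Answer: -16655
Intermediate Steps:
W(Z, C) = -8 + 8*Z (W(Z, C) = (-1 + Z)*(6 + 2) = (-1 + Z)*8 = -8 + 8*Z)
d(a) = 416 (d(a) = 13*(-8 + 8*5) = 13*(-8 + 40) = 13*32 = 416)
-16239 - d(114) = -16239 - 1*416 = -16239 - 416 = -16655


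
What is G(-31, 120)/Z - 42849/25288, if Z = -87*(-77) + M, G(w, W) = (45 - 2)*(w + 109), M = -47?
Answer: -50053899/42053944 ≈ -1.1902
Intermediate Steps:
G(w, W) = 4687 + 43*w (G(w, W) = 43*(109 + w) = 4687 + 43*w)
Z = 6652 (Z = -87*(-77) - 47 = 6699 - 47 = 6652)
G(-31, 120)/Z - 42849/25288 = (4687 + 43*(-31))/6652 - 42849/25288 = (4687 - 1333)*(1/6652) - 42849*1/25288 = 3354*(1/6652) - 42849/25288 = 1677/3326 - 42849/25288 = -50053899/42053944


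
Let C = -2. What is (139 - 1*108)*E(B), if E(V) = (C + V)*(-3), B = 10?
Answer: -744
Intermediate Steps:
E(V) = 6 - 3*V (E(V) = (-2 + V)*(-3) = 6 - 3*V)
(139 - 1*108)*E(B) = (139 - 1*108)*(6 - 3*10) = (139 - 108)*(6 - 30) = 31*(-24) = -744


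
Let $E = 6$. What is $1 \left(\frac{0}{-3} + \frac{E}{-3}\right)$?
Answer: $-2$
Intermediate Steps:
$1 \left(\frac{0}{-3} + \frac{E}{-3}\right) = 1 \left(\frac{0}{-3} + \frac{6}{-3}\right) = 1 \left(0 \left(- \frac{1}{3}\right) + 6 \left(- \frac{1}{3}\right)\right) = 1 \left(0 - 2\right) = 1 \left(-2\right) = -2$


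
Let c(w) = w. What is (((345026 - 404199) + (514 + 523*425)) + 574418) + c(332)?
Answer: 738366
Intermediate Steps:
(((345026 - 404199) + (514 + 523*425)) + 574418) + c(332) = (((345026 - 404199) + (514 + 523*425)) + 574418) + 332 = ((-59173 + (514 + 222275)) + 574418) + 332 = ((-59173 + 222789) + 574418) + 332 = (163616 + 574418) + 332 = 738034 + 332 = 738366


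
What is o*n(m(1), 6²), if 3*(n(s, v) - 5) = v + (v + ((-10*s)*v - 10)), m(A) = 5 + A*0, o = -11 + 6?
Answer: 8615/3 ≈ 2871.7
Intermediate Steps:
o = -5
m(A) = 5 (m(A) = 5 + 0 = 5)
n(s, v) = 5/3 + 2*v/3 - 10*s*v/3 (n(s, v) = 5 + (v + (v + ((-10*s)*v - 10)))/3 = 5 + (v + (v + (-10*s*v - 10)))/3 = 5 + (v + (v + (-10 - 10*s*v)))/3 = 5 + (v + (-10 + v - 10*s*v))/3 = 5 + (-10 + 2*v - 10*s*v)/3 = 5 + (-10/3 + 2*v/3 - 10*s*v/3) = 5/3 + 2*v/3 - 10*s*v/3)
o*n(m(1), 6²) = -5*(5/3 + (⅔)*6² - 10/3*5*6²) = -5*(5/3 + (⅔)*36 - 10/3*5*36) = -5*(5/3 + 24 - 600) = -5*(-1723/3) = 8615/3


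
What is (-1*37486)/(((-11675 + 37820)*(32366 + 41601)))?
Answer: -37486/1933867215 ≈ -1.9384e-5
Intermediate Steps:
(-1*37486)/(((-11675 + 37820)*(32366 + 41601))) = -37486/(26145*73967) = -37486/1933867215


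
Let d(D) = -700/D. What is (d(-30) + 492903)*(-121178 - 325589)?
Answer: -660669657493/3 ≈ -2.2022e+11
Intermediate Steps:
(d(-30) + 492903)*(-121178 - 325589) = (-700/(-30) + 492903)*(-121178 - 325589) = (-700*(-1/30) + 492903)*(-446767) = (70/3 + 492903)*(-446767) = (1478779/3)*(-446767) = -660669657493/3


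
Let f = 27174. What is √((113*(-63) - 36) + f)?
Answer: √20019 ≈ 141.49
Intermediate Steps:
√((113*(-63) - 36) + f) = √((113*(-63) - 36) + 27174) = √((-7119 - 36) + 27174) = √(-7155 + 27174) = √20019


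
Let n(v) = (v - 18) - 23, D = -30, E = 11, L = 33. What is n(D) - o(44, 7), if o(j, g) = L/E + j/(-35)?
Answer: -2546/35 ≈ -72.743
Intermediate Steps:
o(j, g) = 3 - j/35 (o(j, g) = 33/11 + j/(-35) = 33*(1/11) + j*(-1/35) = 3 - j/35)
n(v) = -41 + v (n(v) = (-18 + v) - 23 = -41 + v)
n(D) - o(44, 7) = (-41 - 30) - (3 - 1/35*44) = -71 - (3 - 44/35) = -71 - 1*61/35 = -71 - 61/35 = -2546/35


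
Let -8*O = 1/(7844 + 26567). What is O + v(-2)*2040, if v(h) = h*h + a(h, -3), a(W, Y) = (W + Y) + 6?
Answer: 2807937599/275288 ≈ 10200.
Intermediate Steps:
a(W, Y) = 6 + W + Y
v(h) = 3 + h + h² (v(h) = h*h + (6 + h - 3) = h² + (3 + h) = 3 + h + h²)
O = -1/275288 (O = -1/(8*(7844 + 26567)) = -⅛/34411 = -⅛*1/34411 = -1/275288 ≈ -3.6326e-6)
O + v(-2)*2040 = -1/275288 + (3 - 2 + (-2)²)*2040 = -1/275288 + (3 - 2 + 4)*2040 = -1/275288 + 5*2040 = -1/275288 + 10200 = 2807937599/275288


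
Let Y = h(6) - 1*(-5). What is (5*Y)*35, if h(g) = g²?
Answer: 7175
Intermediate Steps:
Y = 41 (Y = 6² - 1*(-5) = 36 + 5 = 41)
(5*Y)*35 = (5*41)*35 = 205*35 = 7175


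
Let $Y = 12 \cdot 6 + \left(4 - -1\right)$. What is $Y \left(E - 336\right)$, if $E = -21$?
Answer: $-27489$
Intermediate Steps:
$Y = 77$ ($Y = 72 + \left(4 + 1\right) = 72 + 5 = 77$)
$Y \left(E - 336\right) = 77 \left(-21 - 336\right) = 77 \left(-357\right) = -27489$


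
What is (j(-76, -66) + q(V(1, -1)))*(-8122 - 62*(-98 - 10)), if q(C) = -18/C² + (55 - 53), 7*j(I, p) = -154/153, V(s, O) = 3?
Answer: 31372/153 ≈ 205.05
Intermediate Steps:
j(I, p) = -22/153 (j(I, p) = (-154/153)/7 = (-154*1/153)/7 = (⅐)*(-154/153) = -22/153)
q(C) = 2 - 18/C² (q(C) = -18/C² + 2 = 2 - 18/C²)
(j(-76, -66) + q(V(1, -1)))*(-8122 - 62*(-98 - 10)) = (-22/153 + (2 - 18/3²))*(-8122 - 62*(-98 - 10)) = (-22/153 + (2 - 18*⅑))*(-8122 - 62*(-108)) = (-22/153 + (2 - 2))*(-8122 + 6696) = (-22/153 + 0)*(-1426) = -22/153*(-1426) = 31372/153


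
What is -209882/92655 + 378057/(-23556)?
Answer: -13324283909/727527060 ≈ -18.314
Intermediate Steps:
-209882/92655 + 378057/(-23556) = -209882*1/92655 + 378057*(-1/23556) = -209882/92655 - 126019/7852 = -13324283909/727527060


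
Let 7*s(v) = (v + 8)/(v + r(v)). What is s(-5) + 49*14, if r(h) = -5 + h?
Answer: 24009/35 ≈ 685.97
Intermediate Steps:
s(v) = (8 + v)/(7*(-5 + 2*v)) (s(v) = ((v + 8)/(v + (-5 + v)))/7 = ((8 + v)/(-5 + 2*v))/7 = (8 + v)/(7*(-5 + 2*v)))
s(-5) + 49*14 = (8 - 5)/(7*(-5 + 2*(-5))) + 49*14 = (1/7)*3/(-5 - 10) + 686 = (1/7)*3/(-15) + 686 = (1/7)*(-1/15)*3 + 686 = -1/35 + 686 = 24009/35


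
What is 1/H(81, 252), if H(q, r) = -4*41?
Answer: -1/164 ≈ -0.0060976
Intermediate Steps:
H(q, r) = -164
1/H(81, 252) = 1/(-164) = -1/164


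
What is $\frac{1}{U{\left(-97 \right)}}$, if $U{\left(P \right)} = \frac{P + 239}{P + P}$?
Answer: $- \frac{97}{71} \approx -1.3662$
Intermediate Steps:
$U{\left(P \right)} = \frac{239 + P}{2 P}$
$\frac{1}{U{\left(-97 \right)}} = \frac{1}{\frac{1}{2} \frac{1}{-97} \left(239 - 97\right)} = \frac{1}{\frac{1}{2} \left(- \frac{1}{97}\right) 142} = \frac{1}{- \frac{71}{97}} = - \frac{97}{71}$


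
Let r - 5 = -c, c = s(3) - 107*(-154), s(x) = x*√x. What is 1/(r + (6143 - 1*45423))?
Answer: -55753/3108396982 + 3*√3/3108396982 ≈ -1.7935e-5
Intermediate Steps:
s(x) = x^(3/2)
c = 16478 + 3*√3 (c = 3^(3/2) - 107*(-154) = 3*√3 + 16478 = 16478 + 3*√3 ≈ 16483.)
r = -16473 - 3*√3 (r = 5 - (16478 + 3*√3) = 5 + (-16478 - 3*√3) = -16473 - 3*√3 ≈ -16478.)
1/(r + (6143 - 1*45423)) = 1/((-16473 - 3*√3) + (6143 - 1*45423)) = 1/((-16473 - 3*√3) + (6143 - 45423)) = 1/((-16473 - 3*√3) - 39280) = 1/(-55753 - 3*√3)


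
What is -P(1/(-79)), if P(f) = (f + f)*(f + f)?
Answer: -4/6241 ≈ -0.00064092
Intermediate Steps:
P(f) = 4*f² (P(f) = (2*f)*(2*f) = 4*f²)
-P(1/(-79)) = -4*(1/(-79))² = -4*(-1/79)² = -4/6241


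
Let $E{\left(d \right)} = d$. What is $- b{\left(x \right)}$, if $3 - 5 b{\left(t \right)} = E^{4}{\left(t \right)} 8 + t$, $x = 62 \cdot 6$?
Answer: $\frac{153201052017}{5} \approx 3.064 \cdot 10^{10}$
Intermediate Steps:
$x = 372$
$b{\left(t \right)} = \frac{3}{5} - \frac{8 t^{4}}{5} - \frac{t}{5}$ ($b{\left(t \right)} = \frac{3}{5} - \frac{t^{4} \cdot 8 + t}{5} = \frac{3}{5} - \frac{8 t^{4} + t}{5} = \frac{3}{5} - \frac{t + 8 t^{4}}{5} = \frac{3}{5} - \left(\frac{t}{5} + \frac{8 t^{4}}{5}\right) = \frac{3}{5} - \frac{8 t^{4}}{5} - \frac{t}{5}$)
$- b{\left(x \right)} = - (\frac{3}{5} - \frac{8 \cdot 372^{4}}{5} - \frac{372}{5}) = - (\frac{3}{5} - \frac{153201051648}{5} - \frac{372}{5}) = \left(-1\right) \left(- \frac{153201052017}{5}\right) = \frac{153201052017}{5}$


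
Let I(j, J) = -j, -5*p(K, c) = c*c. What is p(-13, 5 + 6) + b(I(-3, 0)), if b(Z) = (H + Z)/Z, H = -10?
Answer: -398/15 ≈ -26.533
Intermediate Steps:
p(K, c) = -c²/5 (p(K, c) = -c*c/5 = -c²/5)
b(Z) = (-10 + Z)/Z
p(-13, 5 + 6) + b(I(-3, 0)) = -(5 + 6)²/5 + (-10 - 1*(-3))/((-1*(-3))) = -⅕*11² + (-10 + 3)/3 = -⅕*121 + (⅓)*(-7) = -121/5 - 7/3 = -398/15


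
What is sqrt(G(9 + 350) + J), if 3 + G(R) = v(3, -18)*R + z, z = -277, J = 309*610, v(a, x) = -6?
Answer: 2*sqrt(46514) ≈ 431.34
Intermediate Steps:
J = 188490
G(R) = -280 - 6*R (G(R) = -3 + (-6*R - 277) = -3 + (-277 - 6*R) = -280 - 6*R)
sqrt(G(9 + 350) + J) = sqrt((-280 - 6*(9 + 350)) + 188490) = sqrt((-280 - 6*359) + 188490) = sqrt((-280 - 2154) + 188490) = sqrt(-2434 + 188490) = sqrt(186056) = 2*sqrt(46514)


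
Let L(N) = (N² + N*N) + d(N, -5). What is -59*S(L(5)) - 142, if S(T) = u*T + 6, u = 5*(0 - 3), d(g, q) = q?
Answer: 39329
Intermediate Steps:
u = -15 (u = 5*(-3) = -15)
L(N) = -5 + 2*N² (L(N) = (N² + N*N) - 5 = (N² + N²) - 5 = 2*N² - 5 = -5 + 2*N²)
S(T) = 6 - 15*T (S(T) = -15*T + 6 = 6 - 15*T)
-59*S(L(5)) - 142 = -59*(6 - 15*(-5 + 2*5²)) - 142 = -59*(6 - 15*(-5 + 2*25)) - 142 = -59*(6 - 15*(-5 + 50)) - 142 = -59*(6 - 15*45) - 142 = -59*(6 - 675) - 142 = -59*(-669) - 142 = 39471 - 142 = 39329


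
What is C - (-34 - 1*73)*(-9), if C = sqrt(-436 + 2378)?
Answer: -963 + sqrt(1942) ≈ -918.93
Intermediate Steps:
C = sqrt(1942) ≈ 44.068
C - (-34 - 1*73)*(-9) = sqrt(1942) - (-34 - 1*73)*(-9) = sqrt(1942) - (-34 - 73)*(-9) = sqrt(1942) - (-107)*(-9) = sqrt(1942) - 1*963 = sqrt(1942) - 963 = -963 + sqrt(1942)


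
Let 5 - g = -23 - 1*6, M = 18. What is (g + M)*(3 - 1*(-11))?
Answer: 728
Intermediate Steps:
g = 34 (g = 5 - (-23 - 1*6) = 5 - (-23 - 6) = 5 - 1*(-29) = 5 + 29 = 34)
(g + M)*(3 - 1*(-11)) = (34 + 18)*(3 - 1*(-11)) = 52*(3 + 11) = 52*14 = 728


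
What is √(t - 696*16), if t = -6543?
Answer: I*√17679 ≈ 132.96*I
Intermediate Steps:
√(t - 696*16) = √(-6543 - 696*16) = √(-6543 - 11136) = √(-17679) = I*√17679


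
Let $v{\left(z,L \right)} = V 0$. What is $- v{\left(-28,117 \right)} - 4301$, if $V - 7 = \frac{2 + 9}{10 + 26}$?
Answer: $-4301$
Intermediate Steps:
$V = \frac{263}{36}$ ($V = 7 + \frac{2 + 9}{10 + 26} = 7 + \frac{11}{36} = \frac{263}{36} \approx 7.3056$)
$v{\left(z,L \right)} = 0$ ($v{\left(z,L \right)} = \frac{263}{36} \cdot 0 = 0$)
$- v{\left(-28,117 \right)} - 4301 = \left(-1\right) 0 - 4301 = 0 - 4301 = -4301$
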